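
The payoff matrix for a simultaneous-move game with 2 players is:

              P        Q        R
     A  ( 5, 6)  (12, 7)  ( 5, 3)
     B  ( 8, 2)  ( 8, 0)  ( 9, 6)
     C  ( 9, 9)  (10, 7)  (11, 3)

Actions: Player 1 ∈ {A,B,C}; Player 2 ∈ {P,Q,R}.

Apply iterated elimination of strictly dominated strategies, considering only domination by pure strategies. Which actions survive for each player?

Remaining: P1:{A,C} P2:{P,Q}

P1 drop B (C beats it: P:9>8 Q:10>8 R:11>9)
P2 drop R (P beats it: A:6>3 C:9>3)
P1→{A,C} P2→{P,Q}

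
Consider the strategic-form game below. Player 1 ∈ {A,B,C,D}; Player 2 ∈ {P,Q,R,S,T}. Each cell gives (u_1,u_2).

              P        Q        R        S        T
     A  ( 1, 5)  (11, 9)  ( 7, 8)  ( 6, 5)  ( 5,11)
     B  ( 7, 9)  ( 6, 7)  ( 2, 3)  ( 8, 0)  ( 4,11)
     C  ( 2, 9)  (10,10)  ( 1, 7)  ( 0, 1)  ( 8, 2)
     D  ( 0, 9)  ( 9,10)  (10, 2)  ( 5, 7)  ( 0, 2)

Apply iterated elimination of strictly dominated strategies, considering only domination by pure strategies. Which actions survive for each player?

Remaining: P1:{A,B,C} P2:{P,Q,T}

P2 drop R (Q beats it: A:9>8 B:7>3 C:10>7 D:10>2)
P1 drop D (A beats it: P:1>0 Q:11>9 S:6>5 T:5>0)
P2 drop S (Q beats it: A:9>5 B:7>0 C:10>1)
P1→{A,B,C} P2→{P,Q,T}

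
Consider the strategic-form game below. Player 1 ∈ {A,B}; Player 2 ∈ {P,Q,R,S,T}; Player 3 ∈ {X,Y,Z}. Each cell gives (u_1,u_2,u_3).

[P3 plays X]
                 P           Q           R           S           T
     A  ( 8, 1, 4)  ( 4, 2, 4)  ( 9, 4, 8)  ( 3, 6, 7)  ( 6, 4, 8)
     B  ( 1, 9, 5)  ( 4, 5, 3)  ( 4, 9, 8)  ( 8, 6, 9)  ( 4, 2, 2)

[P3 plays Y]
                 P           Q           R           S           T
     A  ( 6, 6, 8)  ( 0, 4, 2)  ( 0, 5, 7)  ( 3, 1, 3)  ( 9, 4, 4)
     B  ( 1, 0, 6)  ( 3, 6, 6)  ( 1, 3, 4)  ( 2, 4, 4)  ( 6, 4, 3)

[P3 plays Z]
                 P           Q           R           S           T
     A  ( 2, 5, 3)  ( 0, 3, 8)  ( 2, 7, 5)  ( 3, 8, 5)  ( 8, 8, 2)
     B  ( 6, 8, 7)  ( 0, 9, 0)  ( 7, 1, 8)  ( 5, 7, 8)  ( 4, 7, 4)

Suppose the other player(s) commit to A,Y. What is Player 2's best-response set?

u_2(P vs A,Y) = 6
u_2(Q vs A,Y) = 4
u_2(R vs A,Y) = 5
u_2(S vs A,Y) = 1
u_2(T vs A,Y) = 4
max payoff 6 at {P}

P2 best: {P}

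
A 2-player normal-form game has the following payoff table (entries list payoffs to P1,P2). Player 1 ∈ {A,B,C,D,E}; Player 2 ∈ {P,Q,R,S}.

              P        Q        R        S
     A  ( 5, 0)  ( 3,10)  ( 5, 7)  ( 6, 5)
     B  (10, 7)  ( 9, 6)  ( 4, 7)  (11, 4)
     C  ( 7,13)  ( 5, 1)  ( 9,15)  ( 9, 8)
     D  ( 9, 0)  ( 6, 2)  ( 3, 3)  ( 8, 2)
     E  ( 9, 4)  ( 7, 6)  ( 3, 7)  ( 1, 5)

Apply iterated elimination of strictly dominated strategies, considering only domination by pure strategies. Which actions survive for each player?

IESDS → P1:{B,C} P2:{P,R}

P1 drop A (C beats it: P:7>5 Q:5>3 R:9>5 S:9>6)
P1 drop D (B beats it: P:10>9 Q:9>6 R:4>3 S:11>8)
P1 drop E (B beats it: P:10>9 Q:9>7 R:4>3 S:11>1)
P2 drop Q (P beats it: B:7>6 C:13>1)
P2 drop S (P beats it: B:7>4 C:13>8)
P1→{B,C} P2→{P,R}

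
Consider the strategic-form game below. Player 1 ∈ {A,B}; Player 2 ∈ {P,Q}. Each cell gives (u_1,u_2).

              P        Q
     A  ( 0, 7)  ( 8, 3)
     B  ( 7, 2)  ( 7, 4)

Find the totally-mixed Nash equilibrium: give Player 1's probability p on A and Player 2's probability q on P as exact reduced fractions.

p=1/3, q=1/8

P1 indiff ⇒ q·0+(1-q)·8 = q·7+(1-q)·7 ⇒ q(-7) = (1-q)(-1) ⇒ q = 1/8
P2 indiff ⇒ p·7+(1-p)·2 = p·3+(1-p)·4 ⇒ p(4) = (1-p)(2) ⇒ p = 1/3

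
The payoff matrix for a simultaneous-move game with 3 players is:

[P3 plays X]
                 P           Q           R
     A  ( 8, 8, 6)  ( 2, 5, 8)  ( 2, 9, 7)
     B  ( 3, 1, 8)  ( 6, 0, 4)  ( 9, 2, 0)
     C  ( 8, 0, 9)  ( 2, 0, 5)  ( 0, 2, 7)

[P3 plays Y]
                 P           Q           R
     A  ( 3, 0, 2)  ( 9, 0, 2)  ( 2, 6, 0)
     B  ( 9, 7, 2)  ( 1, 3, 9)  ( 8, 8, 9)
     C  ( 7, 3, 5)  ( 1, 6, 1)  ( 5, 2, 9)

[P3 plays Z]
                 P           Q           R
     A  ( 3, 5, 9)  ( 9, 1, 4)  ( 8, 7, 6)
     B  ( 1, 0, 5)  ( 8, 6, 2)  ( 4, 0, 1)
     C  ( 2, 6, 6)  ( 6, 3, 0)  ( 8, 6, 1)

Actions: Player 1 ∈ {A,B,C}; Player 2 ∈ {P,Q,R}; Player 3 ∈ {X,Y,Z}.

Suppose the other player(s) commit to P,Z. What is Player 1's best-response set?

u_1(A vs P,Z) = 3
u_1(B vs P,Z) = 1
u_1(C vs P,Z) = 2
max payoff 3 at {A}

argmax u_1 = {A}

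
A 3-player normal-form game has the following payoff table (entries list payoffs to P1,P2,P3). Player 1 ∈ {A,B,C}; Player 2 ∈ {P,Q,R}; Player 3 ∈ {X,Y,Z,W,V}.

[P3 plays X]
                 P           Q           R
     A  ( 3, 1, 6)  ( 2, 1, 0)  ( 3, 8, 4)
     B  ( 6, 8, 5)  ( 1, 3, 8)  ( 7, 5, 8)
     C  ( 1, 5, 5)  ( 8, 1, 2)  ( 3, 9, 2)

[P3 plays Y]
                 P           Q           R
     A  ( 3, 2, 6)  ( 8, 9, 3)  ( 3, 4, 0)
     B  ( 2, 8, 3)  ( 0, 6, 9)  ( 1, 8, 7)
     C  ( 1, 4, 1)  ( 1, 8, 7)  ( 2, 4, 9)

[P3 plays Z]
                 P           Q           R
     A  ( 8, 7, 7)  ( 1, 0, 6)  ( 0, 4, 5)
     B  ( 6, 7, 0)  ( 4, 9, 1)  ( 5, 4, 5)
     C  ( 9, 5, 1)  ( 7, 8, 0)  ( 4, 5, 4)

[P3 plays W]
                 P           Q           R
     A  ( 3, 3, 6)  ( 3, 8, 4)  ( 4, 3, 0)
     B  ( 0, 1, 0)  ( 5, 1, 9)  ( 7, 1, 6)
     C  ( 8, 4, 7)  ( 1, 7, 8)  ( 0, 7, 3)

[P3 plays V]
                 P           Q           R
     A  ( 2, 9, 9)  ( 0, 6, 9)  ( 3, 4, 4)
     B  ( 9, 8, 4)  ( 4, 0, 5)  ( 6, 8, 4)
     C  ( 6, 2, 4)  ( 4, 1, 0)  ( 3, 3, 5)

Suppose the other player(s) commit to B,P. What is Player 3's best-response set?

u_3(X vs B,P) = 5
u_3(Y vs B,P) = 3
u_3(Z vs B,P) = 0
u_3(W vs B,P) = 0
u_3(V vs B,P) = 4
max payoff 5 at {X}

BR_3 = {X}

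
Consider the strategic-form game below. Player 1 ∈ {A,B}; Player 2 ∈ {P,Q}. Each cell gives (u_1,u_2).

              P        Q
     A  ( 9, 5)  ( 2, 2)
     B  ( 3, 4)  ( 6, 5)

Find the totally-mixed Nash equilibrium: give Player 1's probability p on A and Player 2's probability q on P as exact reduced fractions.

P1 indiff ⇒ q·9+(1-q)·2 = q·3+(1-q)·6 ⇒ q(6) = (1-q)(4) ⇒ q = 2/5
P2 indiff ⇒ p·5+(1-p)·4 = p·2+(1-p)·5 ⇒ p(3) = (1-p)(1) ⇒ p = 1/4

p=1/4, q=2/5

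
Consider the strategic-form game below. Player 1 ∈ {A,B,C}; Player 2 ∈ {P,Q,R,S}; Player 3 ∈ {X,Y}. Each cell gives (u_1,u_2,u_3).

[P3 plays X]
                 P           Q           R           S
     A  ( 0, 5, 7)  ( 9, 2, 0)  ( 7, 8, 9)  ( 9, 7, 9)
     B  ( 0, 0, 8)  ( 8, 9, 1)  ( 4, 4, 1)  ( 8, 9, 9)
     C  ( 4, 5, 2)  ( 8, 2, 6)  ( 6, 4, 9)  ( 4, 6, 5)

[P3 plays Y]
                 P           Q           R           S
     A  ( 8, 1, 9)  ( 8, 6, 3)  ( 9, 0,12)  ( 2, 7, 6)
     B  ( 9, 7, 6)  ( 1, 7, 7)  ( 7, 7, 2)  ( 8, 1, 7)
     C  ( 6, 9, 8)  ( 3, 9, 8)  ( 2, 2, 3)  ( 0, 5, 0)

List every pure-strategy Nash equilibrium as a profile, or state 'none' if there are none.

No pure NE.

(A,P,X): not NE [P1→C gives 4>0; P2→R gives 8>5; P3→Y gives 9>7]
(A,P,Y): not NE [P1→B gives 9>8; P2→S gives 7>1]
(A,Q,X): not NE [P2→R gives 8>2; P3→Y gives 3>0]
(A,Q,Y): not NE [P2→S gives 7>6]
(A,R,X): not NE [P3→Y gives 12>9]
(A,R,Y): not NE [P2→S gives 7>0]
(A,S,X): not NE [P2→R gives 8>7]
(A,S,Y): not NE [P1→B gives 8>2; P3→X gives 9>6]
(B,P,X): not NE [P1→C gives 4>0; P2→S gives 9>0]
(B,P,Y): not NE [P3→X gives 8>6]
(B,Q,X): not NE [P1→A gives 9>8; P3→Y gives 7>1]
(B,Q,Y): not NE [P1→A gives 8>1]
(B,R,X): not NE [P1→A gives 7>4; P2→S gives 9>4; P3→Y gives 2>1]
(B,R,Y): not NE [P1→A gives 9>7]
(B,S,X): not NE [P1→A gives 9>8]
(B,S,Y): not NE [P2→R gives 7>1; P3→X gives 9>7]
(C,P,X): not NE [P2→S gives 6>5; P3→Y gives 8>2]
(C,P,Y): not NE [P1→B gives 9>6]
(C,Q,X): not NE [P1→A gives 9>8; P2→S gives 6>2; P3→Y gives 8>6]
(C,Q,Y): not NE [P1→A gives 8>3]
(C,R,X): not NE [P1→A gives 7>6; P2→S gives 6>4]
(C,R,Y): not NE [P1→A gives 9>2; P2→Q gives 9>2; P3→X gives 9>3]
(C,S,X): not NE [P1→A gives 9>4]
(C,S,Y): not NE [P1→B gives 8>0; P2→Q gives 9>5; P3→X gives 5>0]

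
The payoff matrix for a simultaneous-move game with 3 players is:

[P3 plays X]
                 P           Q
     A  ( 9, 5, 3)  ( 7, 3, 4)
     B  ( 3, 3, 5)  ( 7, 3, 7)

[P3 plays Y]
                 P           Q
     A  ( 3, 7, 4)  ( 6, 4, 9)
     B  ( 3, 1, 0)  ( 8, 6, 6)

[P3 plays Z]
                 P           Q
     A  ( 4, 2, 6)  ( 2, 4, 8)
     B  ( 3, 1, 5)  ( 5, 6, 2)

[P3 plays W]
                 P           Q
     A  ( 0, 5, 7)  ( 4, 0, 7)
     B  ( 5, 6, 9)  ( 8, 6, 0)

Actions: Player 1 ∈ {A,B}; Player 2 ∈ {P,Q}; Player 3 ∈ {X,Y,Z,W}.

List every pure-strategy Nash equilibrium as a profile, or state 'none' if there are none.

(A,P,X): not NE [P3→W gives 7>3]
(A,P,Y): not NE [P3→W gives 7>4]
(A,P,Z): not NE [P2→Q gives 4>2; P3→W gives 7>6]
(A,P,W): not NE [P1→B gives 5>0]
(A,Q,X): not NE [P2→P gives 5>3; P3→Y gives 9>4]
(A,Q,Y): not NE [P1→B gives 8>6; P2→P gives 7>4]
(A,Q,Z): not NE [P1→B gives 5>2; P3→Y gives 9>8]
(A,Q,W): not NE [P1→B gives 8>4; P2→P gives 5>0; P3→Y gives 9>7]
(B,P,X): not NE [P1→A gives 9>3; P3→W gives 9>5]
(B,P,Y): not NE [P2→Q gives 6>1; P3→W gives 9>0]
(B,P,Z): not NE [P1→A gives 4>3; P2→Q gives 6>1; P3→W gives 9>5]
(B,P,W): NE
(B,Q,X): NE
(B,Q,Y): not NE [P3→X gives 7>6]
(B,Q,Z): not NE [P3→X gives 7>2]
(B,Q,W): not NE [P3→X gives 7>0]

NE set: (B,P,W), (B,Q,X)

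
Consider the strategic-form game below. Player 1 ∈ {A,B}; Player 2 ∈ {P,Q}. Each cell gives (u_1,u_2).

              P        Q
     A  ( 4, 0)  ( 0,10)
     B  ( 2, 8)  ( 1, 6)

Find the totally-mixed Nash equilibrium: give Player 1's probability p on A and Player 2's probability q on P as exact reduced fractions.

P1 mixes 1/6 on A; P2 mixes 1/3 on P

P1 indiff ⇒ q·4+(1-q)·0 = q·2+(1-q)·1 ⇒ q(2) = (1-q)(1) ⇒ q = 1/3
P2 indiff ⇒ p·0+(1-p)·8 = p·10+(1-p)·6 ⇒ p(-10) = (1-p)(-2) ⇒ p = 1/6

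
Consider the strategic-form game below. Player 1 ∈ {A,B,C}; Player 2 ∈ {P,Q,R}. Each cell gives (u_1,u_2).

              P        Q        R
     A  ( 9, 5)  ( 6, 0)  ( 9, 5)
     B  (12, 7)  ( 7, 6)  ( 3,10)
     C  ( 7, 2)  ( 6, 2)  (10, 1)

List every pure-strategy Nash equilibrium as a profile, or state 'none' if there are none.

PSNE: ∅

(A,P): not NE [P1→B gives 12>9]
(A,Q): not NE [P1→B gives 7>6; P2→R gives 5>0]
(A,R): not NE [P1→C gives 10>9]
(B,P): not NE [P2→R gives 10>7]
(B,Q): not NE [P2→R gives 10>6]
(B,R): not NE [P1→C gives 10>3]
(C,P): not NE [P1→B gives 12>7]
(C,Q): not NE [P1→B gives 7>6]
(C,R): not NE [P2→Q gives 2>1]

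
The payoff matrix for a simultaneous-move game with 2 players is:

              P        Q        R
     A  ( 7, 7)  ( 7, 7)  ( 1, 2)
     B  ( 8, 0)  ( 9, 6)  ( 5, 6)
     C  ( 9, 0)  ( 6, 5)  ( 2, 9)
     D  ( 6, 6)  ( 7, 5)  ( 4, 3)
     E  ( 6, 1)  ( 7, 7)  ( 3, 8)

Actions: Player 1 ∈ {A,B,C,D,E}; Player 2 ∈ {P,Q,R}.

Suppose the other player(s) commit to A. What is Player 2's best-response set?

argmax u_2 = {P,Q}

u_2(P vs A) = 7
u_2(Q vs A) = 7
u_2(R vs A) = 2
max payoff 7 at {P,Q}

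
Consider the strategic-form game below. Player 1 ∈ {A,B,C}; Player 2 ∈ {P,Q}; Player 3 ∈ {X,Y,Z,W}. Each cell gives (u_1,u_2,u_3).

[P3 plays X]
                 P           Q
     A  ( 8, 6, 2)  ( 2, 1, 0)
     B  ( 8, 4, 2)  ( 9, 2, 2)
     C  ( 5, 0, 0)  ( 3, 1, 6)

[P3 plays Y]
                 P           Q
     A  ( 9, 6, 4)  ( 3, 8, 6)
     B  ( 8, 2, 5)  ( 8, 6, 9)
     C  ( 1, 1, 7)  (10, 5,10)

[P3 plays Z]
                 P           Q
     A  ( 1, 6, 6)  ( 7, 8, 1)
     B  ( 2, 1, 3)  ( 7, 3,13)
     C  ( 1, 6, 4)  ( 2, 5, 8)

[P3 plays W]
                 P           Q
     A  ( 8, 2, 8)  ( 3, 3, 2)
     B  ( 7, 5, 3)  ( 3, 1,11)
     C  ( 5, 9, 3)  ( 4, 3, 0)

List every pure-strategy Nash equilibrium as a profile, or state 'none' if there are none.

NE set: (B,Q,Z), (C,Q,Y)

(A,P,X): not NE [P3→W gives 8>2]
(A,P,Y): not NE [P2→Q gives 8>6; P3→W gives 8>4]
(A,P,Z): not NE [P1→B gives 2>1; P2→Q gives 8>6; P3→W gives 8>6]
(A,P,W): not NE [P2→Q gives 3>2]
(A,Q,X): not NE [P1→B gives 9>2; P2→P gives 6>1; P3→Y gives 6>0]
(A,Q,Y): not NE [P1→C gives 10>3]
(A,Q,Z): not NE [P3→Y gives 6>1]
(A,Q,W): not NE [P1→C gives 4>3; P3→Y gives 6>2]
(B,P,X): not NE [P3→Y gives 5>2]
(B,P,Y): not NE [P1→A gives 9>8; P2→Q gives 6>2]
(B,P,Z): not NE [P2→Q gives 3>1; P3→Y gives 5>3]
(B,P,W): not NE [P1→A gives 8>7; P3→Y gives 5>3]
(B,Q,X): not NE [P2→P gives 4>2; P3→Z gives 13>2]
(B,Q,Y): not NE [P1→C gives 10>8; P3→Z gives 13>9]
(B,Q,Z): NE
(B,Q,W): not NE [P1→C gives 4>3; P2→P gives 5>1; P3→Z gives 13>11]
(C,P,X): not NE [P1→B gives 8>5; P2→Q gives 1>0; P3→Y gives 7>0]
(C,P,Y): not NE [P1→A gives 9>1; P2→Q gives 5>1]
(C,P,Z): not NE [P1→B gives 2>1; P3→Y gives 7>4]
(C,P,W): not NE [P1→A gives 8>5; P3→Y gives 7>3]
(C,Q,X): not NE [P1→B gives 9>3; P3→Y gives 10>6]
(C,Q,Y): NE
(C,Q,Z): not NE [P1→B gives 7>2; P2→P gives 6>5; P3→Y gives 10>8]
(C,Q,W): not NE [P2→P gives 9>3; P3→Y gives 10>0]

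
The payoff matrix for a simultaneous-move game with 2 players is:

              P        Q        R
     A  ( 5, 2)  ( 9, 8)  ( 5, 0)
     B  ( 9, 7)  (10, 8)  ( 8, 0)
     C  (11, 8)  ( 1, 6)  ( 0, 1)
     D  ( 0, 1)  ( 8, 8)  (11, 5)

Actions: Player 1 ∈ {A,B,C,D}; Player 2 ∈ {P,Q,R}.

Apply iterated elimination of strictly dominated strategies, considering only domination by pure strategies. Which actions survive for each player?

P1 drop A (B beats it: P:9>5 Q:10>9 R:8>5)
P2 drop R (Q beats it: B:8>0 C:6>1 D:8>5)
P1 drop D (B beats it: P:9>0 Q:10>8)
P1→{B,C} P2→{P,Q}

Survivors P1:{B,C} P2:{P,Q}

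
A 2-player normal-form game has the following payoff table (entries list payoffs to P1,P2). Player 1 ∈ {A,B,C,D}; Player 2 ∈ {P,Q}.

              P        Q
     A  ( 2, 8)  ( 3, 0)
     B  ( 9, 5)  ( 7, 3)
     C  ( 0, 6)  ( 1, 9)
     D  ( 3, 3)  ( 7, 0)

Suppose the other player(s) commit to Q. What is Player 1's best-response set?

argmax u_1 = {B,D}

u_1(A vs Q) = 3
u_1(B vs Q) = 7
u_1(C vs Q) = 1
u_1(D vs Q) = 7
max payoff 7 at {B,D}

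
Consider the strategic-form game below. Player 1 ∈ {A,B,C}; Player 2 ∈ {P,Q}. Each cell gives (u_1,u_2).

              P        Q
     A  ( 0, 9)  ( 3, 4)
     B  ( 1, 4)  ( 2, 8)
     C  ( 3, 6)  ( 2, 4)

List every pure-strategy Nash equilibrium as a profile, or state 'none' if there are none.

Nash profiles: (C,P)

(A,P): not NE [P1→C gives 3>0]
(A,Q): not NE [P2→P gives 9>4]
(B,P): not NE [P1→C gives 3>1; P2→Q gives 8>4]
(B,Q): not NE [P1→A gives 3>2]
(C,P): NE
(C,Q): not NE [P1→A gives 3>2; P2→P gives 6>4]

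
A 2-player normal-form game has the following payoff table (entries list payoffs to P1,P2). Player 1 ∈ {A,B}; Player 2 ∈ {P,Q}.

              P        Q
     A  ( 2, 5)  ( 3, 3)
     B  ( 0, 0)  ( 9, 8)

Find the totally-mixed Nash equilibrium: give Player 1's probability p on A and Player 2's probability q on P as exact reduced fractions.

p=4/5, q=3/4

P1 indiff ⇒ q·2+(1-q)·3 = q·0+(1-q)·9 ⇒ q(2) = (1-q)(6) ⇒ q = 3/4
P2 indiff ⇒ p·5+(1-p)·0 = p·3+(1-p)·8 ⇒ p(2) = (1-p)(8) ⇒ p = 4/5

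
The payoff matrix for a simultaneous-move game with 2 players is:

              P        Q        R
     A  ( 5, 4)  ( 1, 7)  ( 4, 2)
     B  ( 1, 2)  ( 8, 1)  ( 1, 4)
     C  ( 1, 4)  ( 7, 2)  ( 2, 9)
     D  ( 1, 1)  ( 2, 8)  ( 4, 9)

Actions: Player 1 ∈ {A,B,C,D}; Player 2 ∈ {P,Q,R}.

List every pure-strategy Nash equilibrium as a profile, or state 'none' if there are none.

(A,P): not NE [P2→Q gives 7>4]
(A,Q): not NE [P1→B gives 8>1]
(A,R): not NE [P2→Q gives 7>2]
(B,P): not NE [P1→A gives 5>1; P2→R gives 4>2]
(B,Q): not NE [P2→R gives 4>1]
(B,R): not NE [P1→D gives 4>1]
(C,P): not NE [P1→A gives 5>1; P2→R gives 9>4]
(C,Q): not NE [P1→B gives 8>7; P2→R gives 9>2]
(C,R): not NE [P1→D gives 4>2]
(D,P): not NE [P1→A gives 5>1; P2→R gives 9>1]
(D,Q): not NE [P1→B gives 8>2; P2→R gives 9>8]
(D,R): NE

Nash profiles: (D,R)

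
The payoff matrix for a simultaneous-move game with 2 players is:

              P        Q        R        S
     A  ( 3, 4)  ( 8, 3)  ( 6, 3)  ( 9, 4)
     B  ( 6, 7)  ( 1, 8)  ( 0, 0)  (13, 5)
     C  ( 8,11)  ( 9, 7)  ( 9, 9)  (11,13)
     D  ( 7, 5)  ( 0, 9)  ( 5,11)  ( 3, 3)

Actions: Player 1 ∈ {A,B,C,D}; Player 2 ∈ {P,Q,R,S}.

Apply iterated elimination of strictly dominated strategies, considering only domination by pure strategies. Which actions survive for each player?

IESDS → P1:{B,C} P2:{P,Q,S}

P1 drop A (C beats it: P:8>3 Q:9>8 R:9>6 S:11>9)
P1 drop D (C beats it: P:8>7 Q:9>0 R:9>5 S:11>3)
P2 drop R (P beats it: B:7>0 C:11>9)
P1→{B,C} P2→{P,Q,S}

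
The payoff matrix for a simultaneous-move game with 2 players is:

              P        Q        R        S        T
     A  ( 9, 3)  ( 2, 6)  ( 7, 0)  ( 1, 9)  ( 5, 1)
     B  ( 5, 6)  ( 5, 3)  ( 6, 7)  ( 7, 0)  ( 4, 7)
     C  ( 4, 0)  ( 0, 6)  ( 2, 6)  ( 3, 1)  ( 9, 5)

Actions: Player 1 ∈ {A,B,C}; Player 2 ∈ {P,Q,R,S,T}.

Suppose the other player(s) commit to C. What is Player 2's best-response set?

argmax u_2 = {Q,R}

u_2(P vs C) = 0
u_2(Q vs C) = 6
u_2(R vs C) = 6
u_2(S vs C) = 1
u_2(T vs C) = 5
max payoff 6 at {Q,R}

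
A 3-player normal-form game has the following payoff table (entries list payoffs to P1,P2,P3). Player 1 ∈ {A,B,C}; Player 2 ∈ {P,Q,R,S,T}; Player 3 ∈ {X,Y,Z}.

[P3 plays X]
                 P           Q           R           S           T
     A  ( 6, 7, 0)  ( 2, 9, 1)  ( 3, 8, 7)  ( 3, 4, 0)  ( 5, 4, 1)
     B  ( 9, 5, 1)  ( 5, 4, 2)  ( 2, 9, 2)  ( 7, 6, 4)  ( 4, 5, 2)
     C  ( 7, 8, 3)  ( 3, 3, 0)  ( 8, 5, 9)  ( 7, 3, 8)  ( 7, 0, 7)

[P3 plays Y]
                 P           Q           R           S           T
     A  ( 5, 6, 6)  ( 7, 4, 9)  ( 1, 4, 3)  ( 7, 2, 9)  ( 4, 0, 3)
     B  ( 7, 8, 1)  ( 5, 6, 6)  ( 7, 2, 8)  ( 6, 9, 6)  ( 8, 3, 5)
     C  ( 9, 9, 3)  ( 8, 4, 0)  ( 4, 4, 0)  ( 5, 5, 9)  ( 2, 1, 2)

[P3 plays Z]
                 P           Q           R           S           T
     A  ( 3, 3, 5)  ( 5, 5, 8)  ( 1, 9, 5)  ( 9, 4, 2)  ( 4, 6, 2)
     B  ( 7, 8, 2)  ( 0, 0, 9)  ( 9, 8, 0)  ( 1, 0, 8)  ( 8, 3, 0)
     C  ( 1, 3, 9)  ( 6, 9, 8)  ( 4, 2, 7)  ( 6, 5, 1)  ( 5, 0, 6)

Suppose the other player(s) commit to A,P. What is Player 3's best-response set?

u_3(X vs A,P) = 0
u_3(Y vs A,P) = 6
u_3(Z vs A,P) = 5
max payoff 6 at {Y}

BR_3 = {Y}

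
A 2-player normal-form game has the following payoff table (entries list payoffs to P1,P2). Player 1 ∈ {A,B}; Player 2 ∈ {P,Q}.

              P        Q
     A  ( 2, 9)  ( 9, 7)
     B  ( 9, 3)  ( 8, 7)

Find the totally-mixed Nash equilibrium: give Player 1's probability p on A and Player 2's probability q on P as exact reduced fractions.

P1 indiff ⇒ q·2+(1-q)·9 = q·9+(1-q)·8 ⇒ q(-7) = (1-q)(-1) ⇒ q = 1/8
P2 indiff ⇒ p·9+(1-p)·3 = p·7+(1-p)·7 ⇒ p(2) = (1-p)(4) ⇒ p = 2/3

(p,q) = (2/3, 1/8)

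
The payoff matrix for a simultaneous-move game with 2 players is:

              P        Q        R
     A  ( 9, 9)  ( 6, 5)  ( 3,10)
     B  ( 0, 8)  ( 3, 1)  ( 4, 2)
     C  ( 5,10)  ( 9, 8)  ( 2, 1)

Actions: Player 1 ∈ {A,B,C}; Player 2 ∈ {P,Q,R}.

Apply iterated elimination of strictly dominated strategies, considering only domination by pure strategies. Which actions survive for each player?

Remaining: P1:{A,B} P2:{P,R}

P2 drop Q (P beats it: A:9>5 B:8>1 C:10>8)
P1 drop C (A beats it: P:9>5 R:3>2)
P1→{A,B} P2→{P,R}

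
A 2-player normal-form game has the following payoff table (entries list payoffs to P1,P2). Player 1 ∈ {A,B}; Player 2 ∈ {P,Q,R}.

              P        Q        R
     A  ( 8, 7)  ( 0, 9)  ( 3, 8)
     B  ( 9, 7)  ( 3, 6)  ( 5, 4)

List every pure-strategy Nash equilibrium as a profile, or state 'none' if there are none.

(A,P): not NE [P1→B gives 9>8; P2→Q gives 9>7]
(A,Q): not NE [P1→B gives 3>0]
(A,R): not NE [P1→B gives 5>3; P2→Q gives 9>8]
(B,P): NE
(B,Q): not NE [P2→P gives 7>6]
(B,R): not NE [P2→P gives 7>4]

NE set: (B,P)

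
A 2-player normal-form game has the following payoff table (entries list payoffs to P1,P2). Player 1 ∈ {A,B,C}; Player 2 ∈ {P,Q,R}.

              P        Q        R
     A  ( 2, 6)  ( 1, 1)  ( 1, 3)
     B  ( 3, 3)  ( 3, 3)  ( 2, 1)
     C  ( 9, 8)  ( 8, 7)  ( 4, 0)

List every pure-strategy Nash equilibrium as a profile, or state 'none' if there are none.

(A,P): not NE [P1→C gives 9>2]
(A,Q): not NE [P1→C gives 8>1; P2→P gives 6>1]
(A,R): not NE [P1→C gives 4>1; P2→P gives 6>3]
(B,P): not NE [P1→C gives 9>3]
(B,Q): not NE [P1→C gives 8>3]
(B,R): not NE [P1→C gives 4>2; P2→Q gives 3>1]
(C,P): NE
(C,Q): not NE [P2→P gives 8>7]
(C,R): not NE [P2→P gives 8>0]

Nash profiles: (C,P)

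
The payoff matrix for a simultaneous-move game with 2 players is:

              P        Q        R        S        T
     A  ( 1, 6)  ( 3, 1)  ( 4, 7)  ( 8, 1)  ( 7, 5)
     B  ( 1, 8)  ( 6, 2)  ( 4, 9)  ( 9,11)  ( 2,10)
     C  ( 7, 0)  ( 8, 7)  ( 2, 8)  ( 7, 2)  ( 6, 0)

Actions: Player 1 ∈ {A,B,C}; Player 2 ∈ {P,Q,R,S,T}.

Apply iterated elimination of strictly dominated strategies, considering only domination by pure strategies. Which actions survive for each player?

Remaining: P1:{A,B} P2:{R,S,T}

P2 drop P (R beats it: A:7>6 B:9>8 C:8>0)
P2 drop Q (R beats it: A:7>1 B:9>2 C:8>7)
P1 drop C (A beats it: R:4>2 S:8>7 T:7>6)
P1→{A,B} P2→{R,S,T}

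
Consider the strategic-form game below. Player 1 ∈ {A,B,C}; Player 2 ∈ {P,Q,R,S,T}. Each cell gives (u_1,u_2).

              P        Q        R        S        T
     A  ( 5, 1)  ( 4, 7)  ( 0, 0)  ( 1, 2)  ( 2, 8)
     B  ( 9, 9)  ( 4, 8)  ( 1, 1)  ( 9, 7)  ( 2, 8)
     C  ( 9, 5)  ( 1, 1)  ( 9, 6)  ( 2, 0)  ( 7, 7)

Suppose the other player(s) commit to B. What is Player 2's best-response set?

u_2(P vs B) = 9
u_2(Q vs B) = 8
u_2(R vs B) = 1
u_2(S vs B) = 7
u_2(T vs B) = 8
max payoff 9 at {P}

argmax u_2 = {P}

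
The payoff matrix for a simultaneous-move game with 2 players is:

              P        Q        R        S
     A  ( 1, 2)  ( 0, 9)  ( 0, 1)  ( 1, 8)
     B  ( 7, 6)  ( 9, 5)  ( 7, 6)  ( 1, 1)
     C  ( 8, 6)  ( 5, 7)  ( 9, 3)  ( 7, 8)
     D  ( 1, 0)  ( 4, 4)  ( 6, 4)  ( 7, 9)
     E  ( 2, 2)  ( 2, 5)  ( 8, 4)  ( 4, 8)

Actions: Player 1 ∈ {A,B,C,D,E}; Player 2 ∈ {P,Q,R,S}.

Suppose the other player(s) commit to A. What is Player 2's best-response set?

BR_2 = {Q}

u_2(P vs A) = 2
u_2(Q vs A) = 9
u_2(R vs A) = 1
u_2(S vs A) = 8
max payoff 9 at {Q}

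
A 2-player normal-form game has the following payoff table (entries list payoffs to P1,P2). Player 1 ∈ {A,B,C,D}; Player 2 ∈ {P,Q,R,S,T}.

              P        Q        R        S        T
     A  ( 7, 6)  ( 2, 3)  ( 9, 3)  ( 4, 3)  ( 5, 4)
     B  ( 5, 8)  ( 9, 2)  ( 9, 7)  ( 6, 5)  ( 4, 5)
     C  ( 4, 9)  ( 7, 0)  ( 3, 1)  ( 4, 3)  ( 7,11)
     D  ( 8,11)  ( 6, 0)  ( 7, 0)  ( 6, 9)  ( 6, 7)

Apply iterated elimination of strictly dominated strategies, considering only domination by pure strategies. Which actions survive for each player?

Survivors P1:{C,D} P2:{P,T}

P2 drop Q (P beats it: A:6>3 B:8>2 C:9>0 D:11>0)
P2 drop R (P beats it: A:6>3 B:8>7 C:9>1 D:11>0)
P1 drop A (D beats it: P:8>7 S:6>4 T:6>5)
P2 drop S (P beats it: B:8>5 C:9>3 D:11>9)
P1 drop B (D beats it: P:8>5 T:6>4)
P1→{C,D} P2→{P,T}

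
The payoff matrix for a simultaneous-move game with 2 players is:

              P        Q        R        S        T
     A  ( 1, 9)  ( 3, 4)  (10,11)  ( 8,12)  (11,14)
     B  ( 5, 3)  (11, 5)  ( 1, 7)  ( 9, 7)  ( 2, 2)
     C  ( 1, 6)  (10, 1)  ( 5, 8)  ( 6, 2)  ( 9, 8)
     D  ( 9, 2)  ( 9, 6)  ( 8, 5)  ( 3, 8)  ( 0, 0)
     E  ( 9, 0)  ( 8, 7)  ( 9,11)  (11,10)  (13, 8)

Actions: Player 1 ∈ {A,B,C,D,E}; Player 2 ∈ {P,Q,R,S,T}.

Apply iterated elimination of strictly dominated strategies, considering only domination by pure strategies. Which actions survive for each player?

Remaining: P1:{A,E} P2:{R,S,T}

P2 drop P (R beats it: A:11>9 B:7>3 C:8>6 D:5>2 E:11>0)
P2 drop Q (S beats it: A:12>4 B:7>5 C:2>1 D:8>6 E:10>7)
P1 drop B (E beats it: R:9>1 S:11>9 T:13>2)
P1 drop C (A beats it: R:10>5 S:8>6 T:11>9)
P1 drop D (A beats it: R:10>8 S:8>3 T:11>0)
P1→{A,E} P2→{R,S,T}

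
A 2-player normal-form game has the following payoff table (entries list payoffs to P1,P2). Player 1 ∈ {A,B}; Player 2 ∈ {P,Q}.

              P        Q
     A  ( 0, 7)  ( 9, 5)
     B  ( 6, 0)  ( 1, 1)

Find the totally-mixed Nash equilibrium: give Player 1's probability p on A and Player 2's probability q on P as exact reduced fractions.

p=1/3, q=4/7

P1 indiff ⇒ q·0+(1-q)·9 = q·6+(1-q)·1 ⇒ q(-6) = (1-q)(-8) ⇒ q = 4/7
P2 indiff ⇒ p·7+(1-p)·0 = p·5+(1-p)·1 ⇒ p(2) = (1-p)(1) ⇒ p = 1/3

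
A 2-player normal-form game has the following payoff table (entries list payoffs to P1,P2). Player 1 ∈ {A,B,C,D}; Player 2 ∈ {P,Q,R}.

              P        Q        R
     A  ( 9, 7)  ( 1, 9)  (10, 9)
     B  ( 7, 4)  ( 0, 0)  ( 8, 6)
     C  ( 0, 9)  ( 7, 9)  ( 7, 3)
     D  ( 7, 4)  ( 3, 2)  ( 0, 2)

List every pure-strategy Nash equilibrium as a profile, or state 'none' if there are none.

(A,P): not NE [P2→R gives 9>7]
(A,Q): not NE [P1→C gives 7>1]
(A,R): NE
(B,P): not NE [P1→A gives 9>7; P2→R gives 6>4]
(B,Q): not NE [P1→C gives 7>0; P2→R gives 6>0]
(B,R): not NE [P1→A gives 10>8]
(C,P): not NE [P1→A gives 9>0]
(C,Q): NE
(C,R): not NE [P1→A gives 10>7; P2→Q gives 9>3]
(D,P): not NE [P1→A gives 9>7]
(D,Q): not NE [P1→C gives 7>3; P2→P gives 4>2]
(D,R): not NE [P1→A gives 10>0; P2→P gives 4>2]

NE set: (A,R), (C,Q)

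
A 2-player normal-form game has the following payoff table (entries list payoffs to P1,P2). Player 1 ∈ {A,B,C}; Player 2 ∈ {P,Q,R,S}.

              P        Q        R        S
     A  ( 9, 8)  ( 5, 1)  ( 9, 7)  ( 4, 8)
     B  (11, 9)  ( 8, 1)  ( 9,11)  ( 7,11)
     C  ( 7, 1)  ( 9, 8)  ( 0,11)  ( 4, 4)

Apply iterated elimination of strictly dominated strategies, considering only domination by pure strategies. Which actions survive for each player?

P2 drop Q (R beats it: A:7>1 B:11>1 C:11>8)
P1 drop C (B beats it: P:11>7 R:9>0 S:7>4)
P1→{A,B} P2→{P,R,S}

Survivors P1:{A,B} P2:{P,R,S}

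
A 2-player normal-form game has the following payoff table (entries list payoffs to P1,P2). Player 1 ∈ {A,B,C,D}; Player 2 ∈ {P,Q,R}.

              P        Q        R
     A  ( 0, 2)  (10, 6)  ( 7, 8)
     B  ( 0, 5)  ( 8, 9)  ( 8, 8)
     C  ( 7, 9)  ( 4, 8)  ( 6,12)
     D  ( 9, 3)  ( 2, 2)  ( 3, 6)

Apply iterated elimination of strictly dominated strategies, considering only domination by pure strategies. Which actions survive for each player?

Survivors P1:{A,B} P2:{Q,R}

P2 drop P (R beats it: A:8>2 B:8>5 C:12>9 D:6>3)
P1 drop C (A beats it: Q:10>4 R:7>6)
P1 drop D (A beats it: Q:10>2 R:7>3)
P1→{A,B} P2→{Q,R}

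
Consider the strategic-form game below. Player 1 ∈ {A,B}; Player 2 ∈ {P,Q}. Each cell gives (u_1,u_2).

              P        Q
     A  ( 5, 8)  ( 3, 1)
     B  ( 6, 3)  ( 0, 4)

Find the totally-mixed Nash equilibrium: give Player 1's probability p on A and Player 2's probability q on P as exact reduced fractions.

P1 indiff ⇒ q·5+(1-q)·3 = q·6+(1-q)·0 ⇒ q(-1) = (1-q)(-3) ⇒ q = 3/4
P2 indiff ⇒ p·8+(1-p)·3 = p·1+(1-p)·4 ⇒ p(7) = (1-p)(1) ⇒ p = 1/8

(p,q) = (1/8, 3/4)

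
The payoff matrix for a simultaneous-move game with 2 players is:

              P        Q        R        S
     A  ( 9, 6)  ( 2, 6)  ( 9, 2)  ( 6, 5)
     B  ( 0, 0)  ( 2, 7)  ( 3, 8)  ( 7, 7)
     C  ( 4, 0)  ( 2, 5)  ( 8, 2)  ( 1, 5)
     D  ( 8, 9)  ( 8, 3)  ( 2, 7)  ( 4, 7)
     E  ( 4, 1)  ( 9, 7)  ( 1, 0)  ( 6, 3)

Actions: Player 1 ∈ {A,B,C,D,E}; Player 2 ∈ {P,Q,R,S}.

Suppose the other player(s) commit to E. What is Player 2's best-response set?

BR_2 = {Q}

u_2(P vs E) = 1
u_2(Q vs E) = 7
u_2(R vs E) = 0
u_2(S vs E) = 3
max payoff 7 at {Q}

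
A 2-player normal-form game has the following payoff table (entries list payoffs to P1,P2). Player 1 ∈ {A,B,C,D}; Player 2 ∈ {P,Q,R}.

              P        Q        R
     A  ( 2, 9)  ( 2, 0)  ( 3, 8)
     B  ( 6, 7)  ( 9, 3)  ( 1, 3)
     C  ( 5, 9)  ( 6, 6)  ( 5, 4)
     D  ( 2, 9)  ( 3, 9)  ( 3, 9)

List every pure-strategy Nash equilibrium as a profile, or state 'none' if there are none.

(A,P): not NE [P1→B gives 6>2]
(A,Q): not NE [P1→B gives 9>2; P2→P gives 9>0]
(A,R): not NE [P1→C gives 5>3; P2→P gives 9>8]
(B,P): NE
(B,Q): not NE [P2→P gives 7>3]
(B,R): not NE [P1→C gives 5>1; P2→P gives 7>3]
(C,P): not NE [P1→B gives 6>5]
(C,Q): not NE [P1→B gives 9>6; P2→P gives 9>6]
(C,R): not NE [P2→P gives 9>4]
(D,P): not NE [P1→B gives 6>2]
(D,Q): not NE [P1→B gives 9>3]
(D,R): not NE [P1→C gives 5>3]

PSNE = {(B,P)}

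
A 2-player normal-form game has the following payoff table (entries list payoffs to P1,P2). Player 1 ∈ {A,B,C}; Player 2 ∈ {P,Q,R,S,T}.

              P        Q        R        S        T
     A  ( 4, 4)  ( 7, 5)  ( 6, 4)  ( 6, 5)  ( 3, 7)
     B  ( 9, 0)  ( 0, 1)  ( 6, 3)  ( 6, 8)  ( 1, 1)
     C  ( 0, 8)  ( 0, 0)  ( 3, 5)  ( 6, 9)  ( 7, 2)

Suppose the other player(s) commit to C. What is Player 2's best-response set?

u_2(P vs C) = 8
u_2(Q vs C) = 0
u_2(R vs C) = 5
u_2(S vs C) = 9
u_2(T vs C) = 2
max payoff 9 at {S}

BR_2 = {S}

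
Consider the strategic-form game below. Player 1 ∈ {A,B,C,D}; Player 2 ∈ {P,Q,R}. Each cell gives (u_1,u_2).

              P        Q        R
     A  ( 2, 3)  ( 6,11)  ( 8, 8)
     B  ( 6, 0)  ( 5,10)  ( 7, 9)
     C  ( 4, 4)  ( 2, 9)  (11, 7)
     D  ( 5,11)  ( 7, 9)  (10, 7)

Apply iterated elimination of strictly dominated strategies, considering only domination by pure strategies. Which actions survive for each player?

Survivors P1:{B,D} P2:{P,Q}

P1 drop A (D beats it: P:5>2 Q:7>6 R:10>8)
P2 drop R (Q beats it: B:10>9 C:9>7 D:9>7)
P1 drop C (B beats it: P:6>4 Q:5>2)
P1→{B,D} P2→{P,Q}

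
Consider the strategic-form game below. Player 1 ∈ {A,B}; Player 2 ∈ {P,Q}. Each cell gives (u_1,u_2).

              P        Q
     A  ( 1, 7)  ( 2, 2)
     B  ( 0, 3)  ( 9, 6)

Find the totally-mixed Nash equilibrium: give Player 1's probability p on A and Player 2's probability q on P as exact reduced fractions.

P1 indiff ⇒ q·1+(1-q)·2 = q·0+(1-q)·9 ⇒ q(1) = (1-q)(7) ⇒ q = 7/8
P2 indiff ⇒ p·7+(1-p)·3 = p·2+(1-p)·6 ⇒ p(5) = (1-p)(3) ⇒ p = 3/8

p=3/8, q=7/8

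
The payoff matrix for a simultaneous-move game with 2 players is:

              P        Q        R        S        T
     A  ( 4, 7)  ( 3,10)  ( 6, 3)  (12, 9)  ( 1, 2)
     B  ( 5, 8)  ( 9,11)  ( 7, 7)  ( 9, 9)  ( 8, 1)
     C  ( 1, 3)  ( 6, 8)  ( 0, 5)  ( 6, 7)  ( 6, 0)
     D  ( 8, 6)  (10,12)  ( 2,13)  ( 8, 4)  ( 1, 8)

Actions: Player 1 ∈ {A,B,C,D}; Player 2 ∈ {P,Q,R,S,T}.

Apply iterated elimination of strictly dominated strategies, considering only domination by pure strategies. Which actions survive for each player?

Remaining: P1:{B,D} P2:{Q,R}

P1 drop C (B beats it: P:5>1 Q:9>6 R:7>0 S:9>6 T:8>6)
P2 drop P (Q beats it: A:10>7 B:11>8 D:12>6)
P2 drop S (Q beats it: A:10>9 B:11>9 D:12>4)
P1 drop A (B beats it: Q:9>3 R:7>6 T:8>1)
P2 drop T (Q beats it: B:11>1 D:12>8)
P1→{B,D} P2→{Q,R}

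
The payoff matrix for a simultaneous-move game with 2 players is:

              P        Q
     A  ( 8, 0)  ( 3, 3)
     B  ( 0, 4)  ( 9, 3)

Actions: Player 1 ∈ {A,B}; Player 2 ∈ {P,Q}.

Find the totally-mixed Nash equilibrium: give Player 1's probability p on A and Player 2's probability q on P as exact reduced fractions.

P1 indiff ⇒ q·8+(1-q)·3 = q·0+(1-q)·9 ⇒ q(8) = (1-q)(6) ⇒ q = 3/7
P2 indiff ⇒ p·0+(1-p)·4 = p·3+(1-p)·3 ⇒ p(-3) = (1-p)(-1) ⇒ p = 1/4

P1 mixes 1/4 on A; P2 mixes 3/7 on P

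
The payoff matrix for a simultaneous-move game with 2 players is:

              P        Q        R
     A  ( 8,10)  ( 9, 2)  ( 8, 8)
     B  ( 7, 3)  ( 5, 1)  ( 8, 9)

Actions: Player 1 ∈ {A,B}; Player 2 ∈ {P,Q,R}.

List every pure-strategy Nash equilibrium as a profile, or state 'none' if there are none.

Nash profiles: (A,P), (B,R)

(A,P): NE
(A,Q): not NE [P2→P gives 10>2]
(A,R): not NE [P2→P gives 10>8]
(B,P): not NE [P1→A gives 8>7; P2→R gives 9>3]
(B,Q): not NE [P1→A gives 9>5; P2→R gives 9>1]
(B,R): NE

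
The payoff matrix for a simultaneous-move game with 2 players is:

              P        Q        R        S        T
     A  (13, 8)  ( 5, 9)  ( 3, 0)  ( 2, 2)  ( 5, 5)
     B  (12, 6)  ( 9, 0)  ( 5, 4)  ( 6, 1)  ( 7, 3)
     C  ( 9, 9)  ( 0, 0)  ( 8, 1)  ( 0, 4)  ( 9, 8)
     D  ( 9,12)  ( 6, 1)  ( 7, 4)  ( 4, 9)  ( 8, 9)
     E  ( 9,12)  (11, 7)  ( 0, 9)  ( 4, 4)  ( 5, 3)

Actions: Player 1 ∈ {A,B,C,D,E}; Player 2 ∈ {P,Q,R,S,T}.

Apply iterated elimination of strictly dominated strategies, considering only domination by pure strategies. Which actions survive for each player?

IESDS → P1:{A,B,E} P2:{P,Q}

P2 drop R (P beats it: A:8>0 B:6>4 C:9>1 D:12>4 E:12>9)
P2 drop S (P beats it: A:8>2 B:6>1 C:9>4 D:12>9 E:12>4)
P2 drop T (P beats it: A:8>5 B:6>3 C:9>8 D:12>9 E:12>3)
P1 drop C (A beats it: P:13>9 Q:5>0)
P1 drop D (B beats it: P:12>9 Q:9>6)
P1→{A,B,E} P2→{P,Q}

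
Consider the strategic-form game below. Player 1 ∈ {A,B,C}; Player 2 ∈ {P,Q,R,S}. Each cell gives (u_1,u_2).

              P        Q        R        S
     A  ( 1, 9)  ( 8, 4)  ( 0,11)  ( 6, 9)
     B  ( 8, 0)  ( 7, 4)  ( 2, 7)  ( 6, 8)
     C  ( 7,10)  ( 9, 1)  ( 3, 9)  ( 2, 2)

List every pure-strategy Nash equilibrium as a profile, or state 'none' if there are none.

Nash profiles: (B,S)

(A,P): not NE [P1→B gives 8>1; P2→R gives 11>9]
(A,Q): not NE [P1→C gives 9>8; P2→R gives 11>4]
(A,R): not NE [P1→C gives 3>0]
(A,S): not NE [P2→R gives 11>9]
(B,P): not NE [P2→S gives 8>0]
(B,Q): not NE [P1→C gives 9>7; P2→S gives 8>4]
(B,R): not NE [P1→C gives 3>2; P2→S gives 8>7]
(B,S): NE
(C,P): not NE [P1→B gives 8>7]
(C,Q): not NE [P2→P gives 10>1]
(C,R): not NE [P2→P gives 10>9]
(C,S): not NE [P1→B gives 6>2; P2→P gives 10>2]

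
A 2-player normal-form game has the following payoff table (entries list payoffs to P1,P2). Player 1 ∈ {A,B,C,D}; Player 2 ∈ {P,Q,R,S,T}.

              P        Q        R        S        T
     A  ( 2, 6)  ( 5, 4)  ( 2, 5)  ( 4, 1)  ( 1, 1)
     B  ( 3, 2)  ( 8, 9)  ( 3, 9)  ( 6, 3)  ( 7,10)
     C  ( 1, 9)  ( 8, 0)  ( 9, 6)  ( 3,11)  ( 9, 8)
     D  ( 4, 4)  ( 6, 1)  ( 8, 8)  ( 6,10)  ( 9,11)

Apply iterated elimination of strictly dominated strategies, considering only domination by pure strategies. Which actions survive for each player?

P1 drop A (B beats it: P:3>2 Q:8>5 R:3>2 S:6>4 T:7>1)
P2 drop P (S beats it: B:3>2 C:11>9 D:10>4)
P2 drop Q (T beats it: B:10>9 C:8>0 D:11>1)
P2 drop R (T beats it: B:10>9 C:8>6 D:11>8)
P1→{B,C,D} P2→{S,T}

Remaining: P1:{B,C,D} P2:{S,T}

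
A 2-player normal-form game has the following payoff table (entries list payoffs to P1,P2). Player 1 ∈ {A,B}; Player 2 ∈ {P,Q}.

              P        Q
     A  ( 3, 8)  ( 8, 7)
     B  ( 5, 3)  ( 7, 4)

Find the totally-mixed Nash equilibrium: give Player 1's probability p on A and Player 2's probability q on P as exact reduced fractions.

p=1/2, q=1/3

P1 indiff ⇒ q·3+(1-q)·8 = q·5+(1-q)·7 ⇒ q(-2) = (1-q)(-1) ⇒ q = 1/3
P2 indiff ⇒ p·8+(1-p)·3 = p·7+(1-p)·4 ⇒ p(1) = (1-p)(1) ⇒ p = 1/2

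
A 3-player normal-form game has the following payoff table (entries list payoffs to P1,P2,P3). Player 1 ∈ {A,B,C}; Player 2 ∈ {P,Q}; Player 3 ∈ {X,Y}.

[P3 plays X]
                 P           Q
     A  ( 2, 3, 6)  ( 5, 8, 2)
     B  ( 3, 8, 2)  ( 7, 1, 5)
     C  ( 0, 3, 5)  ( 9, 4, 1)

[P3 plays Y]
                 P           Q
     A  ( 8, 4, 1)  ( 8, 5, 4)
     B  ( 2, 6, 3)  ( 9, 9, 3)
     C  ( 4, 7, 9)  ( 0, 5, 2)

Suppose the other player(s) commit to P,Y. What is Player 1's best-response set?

BR_1 = {A}

u_1(A vs P,Y) = 8
u_1(B vs P,Y) = 2
u_1(C vs P,Y) = 4
max payoff 8 at {A}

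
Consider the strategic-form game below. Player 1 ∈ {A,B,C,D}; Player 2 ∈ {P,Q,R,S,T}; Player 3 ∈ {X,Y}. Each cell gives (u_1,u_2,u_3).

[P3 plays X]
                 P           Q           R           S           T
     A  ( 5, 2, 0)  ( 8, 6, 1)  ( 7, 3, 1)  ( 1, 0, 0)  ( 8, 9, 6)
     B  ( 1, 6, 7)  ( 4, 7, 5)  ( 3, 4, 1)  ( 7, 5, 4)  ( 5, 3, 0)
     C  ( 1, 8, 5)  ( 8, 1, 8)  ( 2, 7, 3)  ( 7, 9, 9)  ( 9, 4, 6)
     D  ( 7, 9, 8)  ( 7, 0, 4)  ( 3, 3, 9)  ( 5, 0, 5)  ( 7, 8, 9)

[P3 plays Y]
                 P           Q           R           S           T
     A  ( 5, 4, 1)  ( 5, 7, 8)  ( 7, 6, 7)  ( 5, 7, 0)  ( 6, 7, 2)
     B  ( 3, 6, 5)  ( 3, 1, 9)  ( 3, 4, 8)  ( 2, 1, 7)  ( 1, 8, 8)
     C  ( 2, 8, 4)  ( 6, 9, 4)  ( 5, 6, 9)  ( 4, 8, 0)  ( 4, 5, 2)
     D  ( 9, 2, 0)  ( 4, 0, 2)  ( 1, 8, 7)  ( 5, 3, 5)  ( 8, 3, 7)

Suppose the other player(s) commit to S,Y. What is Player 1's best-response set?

BR_1 = {A,D}

u_1(A vs S,Y) = 5
u_1(B vs S,Y) = 2
u_1(C vs S,Y) = 4
u_1(D vs S,Y) = 5
max payoff 5 at {A,D}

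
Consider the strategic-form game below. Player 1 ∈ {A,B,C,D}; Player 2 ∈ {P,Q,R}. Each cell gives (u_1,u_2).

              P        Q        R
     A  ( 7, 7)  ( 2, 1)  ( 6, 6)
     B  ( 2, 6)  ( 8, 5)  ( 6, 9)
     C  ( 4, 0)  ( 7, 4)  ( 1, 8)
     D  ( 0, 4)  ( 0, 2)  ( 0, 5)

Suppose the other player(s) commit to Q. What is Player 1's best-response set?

BR_1 = {B}

u_1(A vs Q) = 2
u_1(B vs Q) = 8
u_1(C vs Q) = 7
u_1(D vs Q) = 0
max payoff 8 at {B}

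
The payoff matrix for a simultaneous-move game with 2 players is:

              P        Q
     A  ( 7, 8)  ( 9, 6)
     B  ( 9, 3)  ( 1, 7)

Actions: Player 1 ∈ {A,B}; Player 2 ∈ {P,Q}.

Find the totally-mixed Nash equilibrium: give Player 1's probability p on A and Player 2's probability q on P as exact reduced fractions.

P1 indiff ⇒ q·7+(1-q)·9 = q·9+(1-q)·1 ⇒ q(-2) = (1-q)(-8) ⇒ q = 4/5
P2 indiff ⇒ p·8+(1-p)·3 = p·6+(1-p)·7 ⇒ p(2) = (1-p)(4) ⇒ p = 2/3

(p,q) = (2/3, 4/5)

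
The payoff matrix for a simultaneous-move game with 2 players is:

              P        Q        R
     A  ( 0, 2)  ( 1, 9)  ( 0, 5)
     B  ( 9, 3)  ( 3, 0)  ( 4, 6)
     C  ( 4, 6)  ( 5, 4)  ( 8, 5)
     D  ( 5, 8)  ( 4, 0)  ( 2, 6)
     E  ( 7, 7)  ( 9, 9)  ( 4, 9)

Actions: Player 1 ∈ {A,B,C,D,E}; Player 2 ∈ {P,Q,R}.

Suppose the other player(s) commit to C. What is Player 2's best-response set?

P2 best: {P}

u_2(P vs C) = 6
u_2(Q vs C) = 4
u_2(R vs C) = 5
max payoff 6 at {P}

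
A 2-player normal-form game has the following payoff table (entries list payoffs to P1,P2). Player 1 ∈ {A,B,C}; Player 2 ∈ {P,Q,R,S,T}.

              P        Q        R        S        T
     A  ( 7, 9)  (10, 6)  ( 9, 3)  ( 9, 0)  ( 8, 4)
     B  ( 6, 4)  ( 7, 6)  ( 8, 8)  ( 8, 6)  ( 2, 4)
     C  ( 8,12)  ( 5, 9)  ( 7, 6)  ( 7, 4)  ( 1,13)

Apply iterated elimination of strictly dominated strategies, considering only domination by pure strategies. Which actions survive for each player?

P1 drop B (A beats it: P:7>6 Q:10>7 R:9>8 S:9>8 T:8>2)
P2 drop Q (P beats it: A:9>6 C:12>9)
P2 drop R (P beats it: A:9>3 C:12>6)
P2 drop S (P beats it: A:9>0 C:12>4)
P1→{A,C} P2→{P,T}

Remaining: P1:{A,C} P2:{P,T}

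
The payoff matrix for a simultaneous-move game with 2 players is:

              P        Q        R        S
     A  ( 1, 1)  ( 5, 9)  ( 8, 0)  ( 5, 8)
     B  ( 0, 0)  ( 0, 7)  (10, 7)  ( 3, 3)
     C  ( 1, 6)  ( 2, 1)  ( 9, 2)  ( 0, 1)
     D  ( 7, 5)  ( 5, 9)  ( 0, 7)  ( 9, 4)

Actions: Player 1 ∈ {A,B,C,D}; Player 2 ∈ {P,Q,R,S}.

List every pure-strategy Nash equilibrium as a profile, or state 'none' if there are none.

(A,P): not NE [P1→D gives 7>1; P2→Q gives 9>1]
(A,Q): NE
(A,R): not NE [P1→B gives 10>8; P2→Q gives 9>0]
(A,S): not NE [P1→D gives 9>5; P2→Q gives 9>8]
(B,P): not NE [P1→D gives 7>0; P2→R gives 7>0]
(B,Q): not NE [P1→D gives 5>0]
(B,R): NE
(B,S): not NE [P1→D gives 9>3; P2→R gives 7>3]
(C,P): not NE [P1→D gives 7>1]
(C,Q): not NE [P1→D gives 5>2; P2→P gives 6>1]
(C,R): not NE [P1→B gives 10>9; P2→P gives 6>2]
(C,S): not NE [P1→D gives 9>0; P2→P gives 6>1]
(D,P): not NE [P2→Q gives 9>5]
(D,Q): NE
(D,R): not NE [P1→B gives 10>0; P2→Q gives 9>7]
(D,S): not NE [P2→Q gives 9>4]

PSNE = {(A,Q), (B,R), (D,Q)}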